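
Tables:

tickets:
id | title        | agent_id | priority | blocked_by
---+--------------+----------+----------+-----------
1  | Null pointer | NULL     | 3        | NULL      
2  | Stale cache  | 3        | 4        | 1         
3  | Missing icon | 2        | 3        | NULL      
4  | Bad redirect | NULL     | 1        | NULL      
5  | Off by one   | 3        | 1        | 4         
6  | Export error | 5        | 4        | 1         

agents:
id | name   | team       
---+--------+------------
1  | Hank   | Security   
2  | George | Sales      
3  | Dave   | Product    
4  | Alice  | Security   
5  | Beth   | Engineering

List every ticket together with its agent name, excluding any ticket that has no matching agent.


INNER JOIN keeps only tickets rows whose agent_id matches an id in agents. Walk through each ticket:
  - ticket 1 (Null pointer): agent_id=NULL, no match -> dropped
  - ticket 2 (Stale cache): agent_id=3 -> matches Dave
  - ticket 3 (Missing icon): agent_id=2 -> matches George
  - ticket 4 (Bad redirect): agent_id=NULL, no match -> dropped
  - ticket 5 (Off by one): agent_id=3 -> matches Dave
  - ticket 6 (Export error): agent_id=5 -> matches Beth
So 2 of 6 rows are dropped.

SQL:
SELECT a.title, b.name AS agent
FROM tickets a
INNER JOIN agents b ON a.agent_id = b.id

Result:
title        | agent 
-------------+-------
Stale cache  | Dave  
Missing icon | George
Off by one   | Dave  
Export error | Beth  


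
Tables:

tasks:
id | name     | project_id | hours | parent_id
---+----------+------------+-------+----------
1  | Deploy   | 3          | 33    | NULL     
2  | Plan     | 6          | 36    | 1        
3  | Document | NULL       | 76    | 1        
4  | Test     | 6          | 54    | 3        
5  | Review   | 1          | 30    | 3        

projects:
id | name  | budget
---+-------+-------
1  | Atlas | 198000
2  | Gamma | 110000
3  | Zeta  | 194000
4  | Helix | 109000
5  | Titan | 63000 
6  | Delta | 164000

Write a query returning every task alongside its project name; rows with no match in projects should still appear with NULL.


LEFT JOIN keeps every row from tasks (the left table); where project_id has no match in projects, the project columns become NULL. Walk through each task:
  - task 1 (Deploy): project_id=3 -> matches Zeta
  - task 2 (Plan): project_id=6 -> matches Delta
  - task 3 (Document): project_id=NULL, no match -> kept with NULL
  - task 4 (Test): project_id=6 -> matches Delta
  - task 5 (Review): project_id=1 -> matches Atlas
All 5 rows appear; 1 has NULL project.

SQL:
SELECT a.name, b.name AS project
FROM tasks a
LEFT JOIN projects b ON a.project_id = b.id

Result:
name     | project
---------+--------
Deploy   | Zeta   
Plan     | Delta  
Document | NULL   
Test     | Delta  
Review   | Atlas  


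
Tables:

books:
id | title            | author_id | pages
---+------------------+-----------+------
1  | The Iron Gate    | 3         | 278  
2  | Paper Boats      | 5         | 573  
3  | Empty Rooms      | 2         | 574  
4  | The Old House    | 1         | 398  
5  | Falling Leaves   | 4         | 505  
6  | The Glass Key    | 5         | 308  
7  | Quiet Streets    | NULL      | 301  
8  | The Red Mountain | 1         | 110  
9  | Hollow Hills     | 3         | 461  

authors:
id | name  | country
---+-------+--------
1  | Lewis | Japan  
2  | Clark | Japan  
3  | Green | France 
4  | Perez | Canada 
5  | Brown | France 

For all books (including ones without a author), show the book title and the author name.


LEFT JOIN keeps every row from books (the left table); where author_id has no match in authors, the author columns become NULL. Walk through each book:
  - book 1 (The Iron Gate): author_id=3 -> matches Green
  - book 2 (Paper Boats): author_id=5 -> matches Brown
  - book 3 (Empty Rooms): author_id=2 -> matches Clark
  - book 4 (The Old House): author_id=1 -> matches Lewis
  - book 5 (Falling Leaves): author_id=4 -> matches Perez
  - book 6 (The Glass Key): author_id=5 -> matches Brown
  - book 7 (Quiet Streets): author_id=NULL, no match -> kept with NULL
  - book 8 (The Red Mountain): author_id=1 -> matches Lewis
  - book 9 (Hollow Hills): author_id=3 -> matches Green
All 9 rows appear; 1 has NULL author.

SQL:
SELECT a.title, b.name AS author
FROM books a
LEFT JOIN authors b ON a.author_id = b.id

Result:
title            | author
-----------------+-------
The Iron Gate    | Green 
Paper Boats      | Brown 
Empty Rooms      | Clark 
The Old House    | Lewis 
Falling Leaves   | Perez 
The Glass Key    | Brown 
Quiet Streets    | NULL  
The Red Mountain | Lewis 
Hollow Hills     | Green 


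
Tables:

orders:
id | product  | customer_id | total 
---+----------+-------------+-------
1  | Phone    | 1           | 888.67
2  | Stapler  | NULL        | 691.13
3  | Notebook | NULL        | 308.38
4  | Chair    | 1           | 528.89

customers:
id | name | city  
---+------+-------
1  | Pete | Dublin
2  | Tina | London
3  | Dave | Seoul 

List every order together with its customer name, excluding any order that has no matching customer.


INNER JOIN keeps only orders rows whose customer_id matches an id in customers. Walk through each order:
  - order 1 (Phone): customer_id=1 -> matches Pete
  - order 2 (Stapler): customer_id=NULL, no match -> dropped
  - order 3 (Notebook): customer_id=NULL, no match -> dropped
  - order 4 (Chair): customer_id=1 -> matches Pete
So 2 of 4 rows are dropped.

SQL:
SELECT a.product, b.name AS customer
FROM orders a
INNER JOIN customers b ON a.customer_id = b.id

Result:
product | customer
--------+---------
Phone   | Pete    
Chair   | Pete    


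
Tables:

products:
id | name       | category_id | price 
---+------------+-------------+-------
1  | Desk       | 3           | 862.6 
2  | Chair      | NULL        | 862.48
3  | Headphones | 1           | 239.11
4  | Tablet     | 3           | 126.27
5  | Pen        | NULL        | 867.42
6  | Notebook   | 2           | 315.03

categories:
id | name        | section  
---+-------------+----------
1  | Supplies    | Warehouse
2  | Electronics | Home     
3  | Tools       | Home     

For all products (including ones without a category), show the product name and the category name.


LEFT JOIN keeps every row from products (the left table); where category_id has no match in categories, the category columns become NULL. Walk through each product:
  - product 1 (Desk): category_id=3 -> matches Tools
  - product 2 (Chair): category_id=NULL, no match -> kept with NULL
  - product 3 (Headphones): category_id=1 -> matches Supplies
  - product 4 (Tablet): category_id=3 -> matches Tools
  - product 5 (Pen): category_id=NULL, no match -> kept with NULL
  - product 6 (Notebook): category_id=2 -> matches Electronics
All 6 rows appear; 2 have NULL category.

SQL:
SELECT a.name, b.name AS category
FROM products a
LEFT JOIN categories b ON a.category_id = b.id

Result:
name       | category   
-----------+------------
Desk       | Tools      
Chair      | NULL       
Headphones | Supplies   
Tablet     | Tools      
Pen        | NULL       
Notebook   | Electronics


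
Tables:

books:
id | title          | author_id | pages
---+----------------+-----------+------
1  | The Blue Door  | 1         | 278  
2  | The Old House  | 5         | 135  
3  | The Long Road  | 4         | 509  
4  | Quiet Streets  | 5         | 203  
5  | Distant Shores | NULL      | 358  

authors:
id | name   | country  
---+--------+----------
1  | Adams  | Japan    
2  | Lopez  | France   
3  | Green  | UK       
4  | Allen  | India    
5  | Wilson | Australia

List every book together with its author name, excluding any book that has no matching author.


INNER JOIN keeps only books rows whose author_id matches an id in authors. Walk through each book:
  - book 1 (The Blue Door): author_id=1 -> matches Adams
  - book 2 (The Old House): author_id=5 -> matches Wilson
  - book 3 (The Long Road): author_id=4 -> matches Allen
  - book 4 (Quiet Streets): author_id=5 -> matches Wilson
  - book 5 (Distant Shores): author_id=NULL, no match -> dropped
So 1 of 5 rows is dropped.

SQL:
SELECT a.title, b.name AS author
FROM books a
INNER JOIN authors b ON a.author_id = b.id

Result:
title         | author
--------------+-------
The Blue Door | Adams 
The Old House | Wilson
The Long Road | Allen 
Quiet Streets | Wilson


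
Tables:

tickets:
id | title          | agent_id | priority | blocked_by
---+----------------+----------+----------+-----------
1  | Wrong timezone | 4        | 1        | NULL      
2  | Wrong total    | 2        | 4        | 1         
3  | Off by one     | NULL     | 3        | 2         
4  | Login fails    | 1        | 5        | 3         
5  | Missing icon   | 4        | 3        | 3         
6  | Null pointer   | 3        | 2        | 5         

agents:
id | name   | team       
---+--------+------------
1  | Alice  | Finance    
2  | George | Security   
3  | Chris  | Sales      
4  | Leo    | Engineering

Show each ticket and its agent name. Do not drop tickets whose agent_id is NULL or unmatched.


LEFT JOIN keeps every row from tickets (the left table); where agent_id has no match in agents, the agent columns become NULL. Walk through each ticket:
  - ticket 1 (Wrong timezone): agent_id=4 -> matches Leo
  - ticket 2 (Wrong total): agent_id=2 -> matches George
  - ticket 3 (Off by one): agent_id=NULL, no match -> kept with NULL
  - ticket 4 (Login fails): agent_id=1 -> matches Alice
  - ticket 5 (Missing icon): agent_id=4 -> matches Leo
  - ticket 6 (Null pointer): agent_id=3 -> matches Chris
All 6 rows appear; 1 has NULL agent.

SQL:
SELECT a.title, b.name AS agent
FROM tickets a
LEFT JOIN agents b ON a.agent_id = b.id

Result:
title          | agent 
---------------+-------
Wrong timezone | Leo   
Wrong total    | George
Off by one     | NULL  
Login fails    | Alice 
Missing icon   | Leo   
Null pointer   | Chris 


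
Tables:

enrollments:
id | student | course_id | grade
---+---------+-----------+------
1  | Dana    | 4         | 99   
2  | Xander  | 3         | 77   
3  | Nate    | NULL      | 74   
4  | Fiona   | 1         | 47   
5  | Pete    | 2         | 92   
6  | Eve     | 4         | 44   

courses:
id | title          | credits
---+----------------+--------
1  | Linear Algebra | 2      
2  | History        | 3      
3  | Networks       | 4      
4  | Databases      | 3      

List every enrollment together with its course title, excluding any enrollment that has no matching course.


INNER JOIN keeps only enrollments rows whose course_id matches an id in courses. Walk through each enrollment:
  - enrollment 1 (Dana): course_id=4 -> matches Databases
  - enrollment 2 (Xander): course_id=3 -> matches Networks
  - enrollment 3 (Nate): course_id=NULL, no match -> dropped
  - enrollment 4 (Fiona): course_id=1 -> matches Linear Algebra
  - enrollment 5 (Pete): course_id=2 -> matches History
  - enrollment 6 (Eve): course_id=4 -> matches Databases
So 1 of 6 rows is dropped.

SQL:
SELECT a.student, b.title AS course
FROM enrollments a
INNER JOIN courses b ON a.course_id = b.id

Result:
student | course        
--------+---------------
Dana    | Databases     
Xander  | Networks      
Fiona   | Linear Algebra
Pete    | History       
Eve     | Databases     


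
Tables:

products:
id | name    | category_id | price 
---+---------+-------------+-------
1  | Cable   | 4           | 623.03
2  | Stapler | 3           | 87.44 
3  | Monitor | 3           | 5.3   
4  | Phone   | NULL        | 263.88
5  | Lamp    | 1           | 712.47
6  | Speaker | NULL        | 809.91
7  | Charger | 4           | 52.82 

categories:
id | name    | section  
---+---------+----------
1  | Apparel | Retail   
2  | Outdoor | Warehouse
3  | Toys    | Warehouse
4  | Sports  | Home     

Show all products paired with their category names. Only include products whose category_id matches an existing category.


INNER JOIN keeps only products rows whose category_id matches an id in categories. Walk through each product:
  - product 1 (Cable): category_id=4 -> matches Sports
  - product 2 (Stapler): category_id=3 -> matches Toys
  - product 3 (Monitor): category_id=3 -> matches Toys
  - product 4 (Phone): category_id=NULL, no match -> dropped
  - product 5 (Lamp): category_id=1 -> matches Apparel
  - product 6 (Speaker): category_id=NULL, no match -> dropped
  - product 7 (Charger): category_id=4 -> matches Sports
So 2 of 7 rows are dropped.

SQL:
SELECT a.name, b.name AS category
FROM products a
INNER JOIN categories b ON a.category_id = b.id

Result:
name    | category
--------+---------
Cable   | Sports  
Stapler | Toys    
Monitor | Toys    
Lamp    | Apparel 
Charger | Sports  


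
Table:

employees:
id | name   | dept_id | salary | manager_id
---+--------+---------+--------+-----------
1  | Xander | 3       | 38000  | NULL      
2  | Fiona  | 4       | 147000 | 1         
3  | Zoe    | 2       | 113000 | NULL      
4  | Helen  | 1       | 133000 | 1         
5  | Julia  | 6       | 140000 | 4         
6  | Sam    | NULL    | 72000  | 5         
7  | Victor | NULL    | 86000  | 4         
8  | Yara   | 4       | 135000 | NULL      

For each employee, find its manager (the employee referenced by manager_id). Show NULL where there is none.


This is a self-join: employees is joined to a second copy of itself, matching each row's manager_id to another row's id. Use LEFT JOIN so rows with manager_id=NULL are kept.
  - employee 1 (Xander): manager_id=NULL -> NULL
  - employee 2 (Fiona): manager_id=1 -> Xander
  - employee 3 (Zoe): manager_id=NULL -> NULL
  - employee 4 (Helen): manager_id=1 -> Xander
  - employee 5 (Julia): manager_id=4 -> Helen
  - employee 6 (Sam): manager_id=5 -> Julia
  - employee 7 (Victor): manager_id=4 -> Helen
  - employee 8 (Yara): manager_id=NULL -> NULL

SQL:
SELECT a.name AS item, b.name AS manager
FROM employees a
LEFT JOIN employees b ON a.manager_id = b.id

Result:
item   | manager
-------+--------
Xander | NULL   
Fiona  | Xander 
Zoe    | NULL   
Helen  | Xander 
Julia  | Helen  
Sam    | Julia  
Victor | Helen  
Yara   | NULL   


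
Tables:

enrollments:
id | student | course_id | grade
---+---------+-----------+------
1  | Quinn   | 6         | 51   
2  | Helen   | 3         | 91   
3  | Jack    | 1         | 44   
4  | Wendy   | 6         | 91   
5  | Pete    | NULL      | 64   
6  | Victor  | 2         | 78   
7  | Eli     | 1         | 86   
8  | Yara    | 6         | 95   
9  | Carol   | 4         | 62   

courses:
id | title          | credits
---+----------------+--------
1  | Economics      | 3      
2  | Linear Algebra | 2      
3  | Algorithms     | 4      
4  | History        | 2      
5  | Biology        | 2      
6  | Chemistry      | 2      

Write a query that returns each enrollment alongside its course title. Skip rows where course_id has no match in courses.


INNER JOIN keeps only enrollments rows whose course_id matches an id in courses. Walk through each enrollment:
  - enrollment 1 (Quinn): course_id=6 -> matches Chemistry
  - enrollment 2 (Helen): course_id=3 -> matches Algorithms
  - enrollment 3 (Jack): course_id=1 -> matches Economics
  - enrollment 4 (Wendy): course_id=6 -> matches Chemistry
  - enrollment 5 (Pete): course_id=NULL, no match -> dropped
  - enrollment 6 (Victor): course_id=2 -> matches Linear Algebra
  - enrollment 7 (Eli): course_id=1 -> matches Economics
  - enrollment 8 (Yara): course_id=6 -> matches Chemistry
  - enrollment 9 (Carol): course_id=4 -> matches History
So 1 of 9 rows is dropped.

SQL:
SELECT a.student, b.title AS course
FROM enrollments a
INNER JOIN courses b ON a.course_id = b.id

Result:
student | course        
--------+---------------
Quinn   | Chemistry     
Helen   | Algorithms    
Jack    | Economics     
Wendy   | Chemistry     
Victor  | Linear Algebra
Eli     | Economics     
Yara    | Chemistry     
Carol   | History       


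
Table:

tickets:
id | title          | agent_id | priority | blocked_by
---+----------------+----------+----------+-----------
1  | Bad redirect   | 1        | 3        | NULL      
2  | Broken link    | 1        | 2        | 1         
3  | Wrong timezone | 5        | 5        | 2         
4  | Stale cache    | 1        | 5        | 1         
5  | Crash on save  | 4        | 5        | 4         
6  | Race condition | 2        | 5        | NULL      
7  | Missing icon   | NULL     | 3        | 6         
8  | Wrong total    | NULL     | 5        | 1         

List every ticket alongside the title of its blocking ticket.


This is a self-join: tickets is joined to a second copy of itself, matching each row's blocked_by to another row's id. Use LEFT JOIN so rows with blocked_by=NULL are kept.
  - ticket 1 (Bad redirect): blocked_by=NULL -> NULL
  - ticket 2 (Broken link): blocked_by=1 -> Bad redirect
  - ticket 3 (Wrong timezone): blocked_by=2 -> Broken link
  - ticket 4 (Stale cache): blocked_by=1 -> Bad redirect
  - ticket 5 (Crash on save): blocked_by=4 -> Stale cache
  - ticket 6 (Race condition): blocked_by=NULL -> NULL
  - ticket 7 (Missing icon): blocked_by=6 -> Race condition
  - ticket 8 (Wrong total): blocked_by=1 -> Bad redirect

SQL:
SELECT a.title AS item, b.title AS blocked_by
FROM tickets a
LEFT JOIN tickets b ON a.blocked_by = b.id

Result:
item           | blocked_by    
---------------+---------------
Bad redirect   | NULL          
Broken link    | Bad redirect  
Wrong timezone | Broken link   
Stale cache    | Bad redirect  
Crash on save  | Stale cache   
Race condition | NULL          
Missing icon   | Race condition
Wrong total    | Bad redirect  


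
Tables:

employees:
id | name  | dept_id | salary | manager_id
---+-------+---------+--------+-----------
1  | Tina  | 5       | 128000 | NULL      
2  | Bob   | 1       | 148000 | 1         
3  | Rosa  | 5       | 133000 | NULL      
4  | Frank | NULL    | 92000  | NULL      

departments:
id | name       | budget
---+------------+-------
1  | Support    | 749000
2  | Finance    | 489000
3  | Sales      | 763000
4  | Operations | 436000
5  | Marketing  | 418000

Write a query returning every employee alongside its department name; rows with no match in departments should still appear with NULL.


LEFT JOIN keeps every row from employees (the left table); where dept_id has no match in departments, the department columns become NULL. Walk through each employee:
  - employee 1 (Tina): dept_id=5 -> matches Marketing
  - employee 2 (Bob): dept_id=1 -> matches Support
  - employee 3 (Rosa): dept_id=5 -> matches Marketing
  - employee 4 (Frank): dept_id=NULL, no match -> kept with NULL
All 4 rows appear; 1 has NULL department.

SQL:
SELECT a.name, b.name AS department
FROM employees a
LEFT JOIN departments b ON a.dept_id = b.id

Result:
name  | department
------+-----------
Tina  | Marketing 
Bob   | Support   
Rosa  | Marketing 
Frank | NULL      


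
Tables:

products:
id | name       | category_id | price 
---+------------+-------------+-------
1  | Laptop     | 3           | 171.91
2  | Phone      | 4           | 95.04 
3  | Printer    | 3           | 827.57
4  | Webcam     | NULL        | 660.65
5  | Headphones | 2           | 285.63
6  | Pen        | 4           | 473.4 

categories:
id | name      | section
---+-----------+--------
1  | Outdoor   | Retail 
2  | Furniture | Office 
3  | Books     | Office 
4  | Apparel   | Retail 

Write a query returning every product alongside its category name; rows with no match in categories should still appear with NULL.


LEFT JOIN keeps every row from products (the left table); where category_id has no match in categories, the category columns become NULL. Walk through each product:
  - product 1 (Laptop): category_id=3 -> matches Books
  - product 2 (Phone): category_id=4 -> matches Apparel
  - product 3 (Printer): category_id=3 -> matches Books
  - product 4 (Webcam): category_id=NULL, no match -> kept with NULL
  - product 5 (Headphones): category_id=2 -> matches Furniture
  - product 6 (Pen): category_id=4 -> matches Apparel
All 6 rows appear; 1 has NULL category.

SQL:
SELECT a.name, b.name AS category
FROM products a
LEFT JOIN categories b ON a.category_id = b.id

Result:
name       | category 
-----------+----------
Laptop     | Books    
Phone      | Apparel  
Printer    | Books    
Webcam     | NULL     
Headphones | Furniture
Pen        | Apparel  


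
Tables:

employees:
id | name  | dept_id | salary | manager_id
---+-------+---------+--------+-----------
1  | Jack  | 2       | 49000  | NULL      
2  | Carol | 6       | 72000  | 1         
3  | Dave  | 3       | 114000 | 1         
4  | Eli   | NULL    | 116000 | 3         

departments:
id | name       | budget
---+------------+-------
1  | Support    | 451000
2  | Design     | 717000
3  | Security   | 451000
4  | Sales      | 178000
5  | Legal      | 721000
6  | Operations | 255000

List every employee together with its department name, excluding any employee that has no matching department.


INNER JOIN keeps only employees rows whose dept_id matches an id in departments. Walk through each employee:
  - employee 1 (Jack): dept_id=2 -> matches Design
  - employee 2 (Carol): dept_id=6 -> matches Operations
  - employee 3 (Dave): dept_id=3 -> matches Security
  - employee 4 (Eli): dept_id=NULL, no match -> dropped
So 1 of 4 rows is dropped.

SQL:
SELECT a.name, b.name AS department
FROM employees a
INNER JOIN departments b ON a.dept_id = b.id

Result:
name  | department
------+-----------
Jack  | Design    
Carol | Operations
Dave  | Security  


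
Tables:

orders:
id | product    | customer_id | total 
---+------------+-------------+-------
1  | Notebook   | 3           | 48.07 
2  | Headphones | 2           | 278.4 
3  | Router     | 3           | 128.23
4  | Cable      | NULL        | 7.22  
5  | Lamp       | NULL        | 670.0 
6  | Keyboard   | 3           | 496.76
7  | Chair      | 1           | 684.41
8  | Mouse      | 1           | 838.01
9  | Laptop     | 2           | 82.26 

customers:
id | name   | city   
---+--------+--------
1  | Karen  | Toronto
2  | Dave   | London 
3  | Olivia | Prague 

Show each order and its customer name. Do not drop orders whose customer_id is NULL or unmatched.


LEFT JOIN keeps every row from orders (the left table); where customer_id has no match in customers, the customer columns become NULL. Walk through each order:
  - order 1 (Notebook): customer_id=3 -> matches Olivia
  - order 2 (Headphones): customer_id=2 -> matches Dave
  - order 3 (Router): customer_id=3 -> matches Olivia
  - order 4 (Cable): customer_id=NULL, no match -> kept with NULL
  - order 5 (Lamp): customer_id=NULL, no match -> kept with NULL
  - order 6 (Keyboard): customer_id=3 -> matches Olivia
  - order 7 (Chair): customer_id=1 -> matches Karen
  - order 8 (Mouse): customer_id=1 -> matches Karen
  - order 9 (Laptop): customer_id=2 -> matches Dave
All 9 rows appear; 2 have NULL customer.

SQL:
SELECT a.product, b.name AS customer
FROM orders a
LEFT JOIN customers b ON a.customer_id = b.id

Result:
product    | customer
-----------+---------
Notebook   | Olivia  
Headphones | Dave    
Router     | Olivia  
Cable      | NULL    
Lamp       | NULL    
Keyboard   | Olivia  
Chair      | Karen   
Mouse      | Karen   
Laptop     | Dave    


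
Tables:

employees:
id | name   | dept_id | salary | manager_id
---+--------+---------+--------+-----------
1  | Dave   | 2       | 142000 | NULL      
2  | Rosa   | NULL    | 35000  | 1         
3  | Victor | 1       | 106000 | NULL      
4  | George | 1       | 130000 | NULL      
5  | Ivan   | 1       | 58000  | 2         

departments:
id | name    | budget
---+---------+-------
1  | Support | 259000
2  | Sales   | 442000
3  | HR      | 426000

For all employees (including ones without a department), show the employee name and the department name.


LEFT JOIN keeps every row from employees (the left table); where dept_id has no match in departments, the department columns become NULL. Walk through each employee:
  - employee 1 (Dave): dept_id=2 -> matches Sales
  - employee 2 (Rosa): dept_id=NULL, no match -> kept with NULL
  - employee 3 (Victor): dept_id=1 -> matches Support
  - employee 4 (George): dept_id=1 -> matches Support
  - employee 5 (Ivan): dept_id=1 -> matches Support
All 5 rows appear; 1 has NULL department.

SQL:
SELECT a.name, b.name AS department
FROM employees a
LEFT JOIN departments b ON a.dept_id = b.id

Result:
name   | department
-------+-----------
Dave   | Sales     
Rosa   | NULL      
Victor | Support   
George | Support   
Ivan   | Support   


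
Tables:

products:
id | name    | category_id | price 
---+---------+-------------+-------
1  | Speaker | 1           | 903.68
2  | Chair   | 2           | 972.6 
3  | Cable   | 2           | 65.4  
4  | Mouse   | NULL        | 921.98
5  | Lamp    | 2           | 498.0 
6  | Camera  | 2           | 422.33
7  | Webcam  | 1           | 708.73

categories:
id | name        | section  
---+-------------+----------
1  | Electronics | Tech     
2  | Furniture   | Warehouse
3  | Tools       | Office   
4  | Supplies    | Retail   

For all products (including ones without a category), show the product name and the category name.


LEFT JOIN keeps every row from products (the left table); where category_id has no match in categories, the category columns become NULL. Walk through each product:
  - product 1 (Speaker): category_id=1 -> matches Electronics
  - product 2 (Chair): category_id=2 -> matches Furniture
  - product 3 (Cable): category_id=2 -> matches Furniture
  - product 4 (Mouse): category_id=NULL, no match -> kept with NULL
  - product 5 (Lamp): category_id=2 -> matches Furniture
  - product 6 (Camera): category_id=2 -> matches Furniture
  - product 7 (Webcam): category_id=1 -> matches Electronics
All 7 rows appear; 1 has NULL category.

SQL:
SELECT a.name, b.name AS category
FROM products a
LEFT JOIN categories b ON a.category_id = b.id

Result:
name    | category   
--------+------------
Speaker | Electronics
Chair   | Furniture  
Cable   | Furniture  
Mouse   | NULL       
Lamp    | Furniture  
Camera  | Furniture  
Webcam  | Electronics


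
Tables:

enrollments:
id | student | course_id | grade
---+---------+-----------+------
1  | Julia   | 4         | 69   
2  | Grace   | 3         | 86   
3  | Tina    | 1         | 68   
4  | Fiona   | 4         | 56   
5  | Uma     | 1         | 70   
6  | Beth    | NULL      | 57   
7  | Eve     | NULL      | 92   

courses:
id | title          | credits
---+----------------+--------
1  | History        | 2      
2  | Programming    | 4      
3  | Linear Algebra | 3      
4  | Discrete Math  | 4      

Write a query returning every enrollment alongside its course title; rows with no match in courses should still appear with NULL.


LEFT JOIN keeps every row from enrollments (the left table); where course_id has no match in courses, the course columns become NULL. Walk through each enrollment:
  - enrollment 1 (Julia): course_id=4 -> matches Discrete Math
  - enrollment 2 (Grace): course_id=3 -> matches Linear Algebra
  - enrollment 3 (Tina): course_id=1 -> matches History
  - enrollment 4 (Fiona): course_id=4 -> matches Discrete Math
  - enrollment 5 (Uma): course_id=1 -> matches History
  - enrollment 6 (Beth): course_id=NULL, no match -> kept with NULL
  - enrollment 7 (Eve): course_id=NULL, no match -> kept with NULL
All 7 rows appear; 2 have NULL course.

SQL:
SELECT a.student, b.title AS course
FROM enrollments a
LEFT JOIN courses b ON a.course_id = b.id

Result:
student | course        
--------+---------------
Julia   | Discrete Math 
Grace   | Linear Algebra
Tina    | History       
Fiona   | Discrete Math 
Uma     | History       
Beth    | NULL          
Eve     | NULL          


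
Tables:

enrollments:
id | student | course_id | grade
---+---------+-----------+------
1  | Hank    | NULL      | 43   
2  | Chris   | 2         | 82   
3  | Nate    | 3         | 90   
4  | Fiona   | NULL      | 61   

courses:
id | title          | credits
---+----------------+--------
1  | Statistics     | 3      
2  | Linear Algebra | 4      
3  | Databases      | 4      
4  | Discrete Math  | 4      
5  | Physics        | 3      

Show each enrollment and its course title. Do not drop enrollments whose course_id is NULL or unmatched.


LEFT JOIN keeps every row from enrollments (the left table); where course_id has no match in courses, the course columns become NULL. Walk through each enrollment:
  - enrollment 1 (Hank): course_id=NULL, no match -> kept with NULL
  - enrollment 2 (Chris): course_id=2 -> matches Linear Algebra
  - enrollment 3 (Nate): course_id=3 -> matches Databases
  - enrollment 4 (Fiona): course_id=NULL, no match -> kept with NULL
All 4 rows appear; 2 have NULL course.

SQL:
SELECT a.student, b.title AS course
FROM enrollments a
LEFT JOIN courses b ON a.course_id = b.id

Result:
student | course        
--------+---------------
Hank    | NULL          
Chris   | Linear Algebra
Nate    | Databases     
Fiona   | NULL          


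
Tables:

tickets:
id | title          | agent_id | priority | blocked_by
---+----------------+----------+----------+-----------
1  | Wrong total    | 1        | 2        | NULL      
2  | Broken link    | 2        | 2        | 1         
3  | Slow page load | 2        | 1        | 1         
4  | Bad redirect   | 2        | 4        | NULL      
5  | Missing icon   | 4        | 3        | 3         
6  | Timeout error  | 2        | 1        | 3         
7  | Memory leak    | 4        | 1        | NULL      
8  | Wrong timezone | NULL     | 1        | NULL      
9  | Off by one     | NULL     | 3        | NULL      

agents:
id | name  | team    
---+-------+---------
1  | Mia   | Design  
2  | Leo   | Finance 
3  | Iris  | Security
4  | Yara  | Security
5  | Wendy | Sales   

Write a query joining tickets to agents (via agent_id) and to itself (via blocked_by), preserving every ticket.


Two LEFT JOINs from the same base table tickets: one to agents via agent_id, one to tickets itself via blocked_by. Both are LEFT so every ticket is preserved.
Match against agents:
  - ticket 1 (Wrong total): agent_id=1 -> matches Mia
  - ticket 2 (Broken link): agent_id=2 -> matches Leo
  - ticket 3 (Slow page load): agent_id=2 -> matches Leo
  - ticket 4 (Bad redirect): agent_id=2 -> matches Leo
  - ticket 5 (Missing icon): agent_id=4 -> matches Yara
  - ticket 6 (Timeout error): agent_id=2 -> matches Leo
  - ticket 7 (Memory leak): agent_id=4 -> matches Yara
  - ticket 8 (Wrong timezone): agent_id=NULL, no match -> kept with NULL
  - ticket 9 (Off by one): agent_id=NULL, no match -> kept with NULL
Match against tickets (self):
  - ticket 1 (Wrong total): blocked_by=NULL -> NULL
  - ticket 2 (Broken link): blocked_by=1 -> Wrong total
  - ticket 3 (Slow page load): blocked_by=1 -> Wrong total
  - ticket 4 (Bad redirect): blocked_by=NULL -> NULL
  - ticket 5 (Missing icon): blocked_by=3 -> Slow page load
  - ticket 6 (Timeout error): blocked_by=3 -> Slow page load
  - ticket 7 (Memory leak): blocked_by=NULL -> NULL
  - ticket 8 (Wrong timezone): blocked_by=NULL -> NULL
  - ticket 9 (Off by one): blocked_by=NULL -> NULL

SQL:
SELECT a.title, b.name AS agent, c.title AS blocked_by
FROM tickets a
LEFT JOIN agents b ON a.agent_id = b.id
LEFT JOIN tickets c ON a.blocked_by = c.id

Result:
title          | agent | blocked_by    
---------------+-------+---------------
Wrong total    | Mia   | NULL          
Broken link    | Leo   | Wrong total   
Slow page load | Leo   | Wrong total   
Bad redirect   | Leo   | NULL          
Missing icon   | Yara  | Slow page load
Timeout error  | Leo   | Slow page load
Memory leak    | Yara  | NULL          
Wrong timezone | NULL  | NULL          
Off by one     | NULL  | NULL          


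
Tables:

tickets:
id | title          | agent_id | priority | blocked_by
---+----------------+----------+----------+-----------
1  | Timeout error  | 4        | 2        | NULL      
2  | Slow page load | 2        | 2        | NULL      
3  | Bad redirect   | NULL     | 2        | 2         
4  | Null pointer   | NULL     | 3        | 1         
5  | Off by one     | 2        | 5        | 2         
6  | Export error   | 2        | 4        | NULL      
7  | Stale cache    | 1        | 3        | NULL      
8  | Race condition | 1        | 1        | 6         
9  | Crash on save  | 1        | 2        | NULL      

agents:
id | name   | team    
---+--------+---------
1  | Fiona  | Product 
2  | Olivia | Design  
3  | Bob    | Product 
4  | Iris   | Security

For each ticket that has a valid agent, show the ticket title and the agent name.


INNER JOIN keeps only tickets rows whose agent_id matches an id in agents. Walk through each ticket:
  - ticket 1 (Timeout error): agent_id=4 -> matches Iris
  - ticket 2 (Slow page load): agent_id=2 -> matches Olivia
  - ticket 3 (Bad redirect): agent_id=NULL, no match -> dropped
  - ticket 4 (Null pointer): agent_id=NULL, no match -> dropped
  - ticket 5 (Off by one): agent_id=2 -> matches Olivia
  - ticket 6 (Export error): agent_id=2 -> matches Olivia
  - ticket 7 (Stale cache): agent_id=1 -> matches Fiona
  - ticket 8 (Race condition): agent_id=1 -> matches Fiona
  - ticket 9 (Crash on save): agent_id=1 -> matches Fiona
So 2 of 9 rows are dropped.

SQL:
SELECT a.title, b.name AS agent
FROM tickets a
INNER JOIN agents b ON a.agent_id = b.id

Result:
title          | agent 
---------------+-------
Timeout error  | Iris  
Slow page load | Olivia
Off by one     | Olivia
Export error   | Olivia
Stale cache    | Fiona 
Race condition | Fiona 
Crash on save  | Fiona 


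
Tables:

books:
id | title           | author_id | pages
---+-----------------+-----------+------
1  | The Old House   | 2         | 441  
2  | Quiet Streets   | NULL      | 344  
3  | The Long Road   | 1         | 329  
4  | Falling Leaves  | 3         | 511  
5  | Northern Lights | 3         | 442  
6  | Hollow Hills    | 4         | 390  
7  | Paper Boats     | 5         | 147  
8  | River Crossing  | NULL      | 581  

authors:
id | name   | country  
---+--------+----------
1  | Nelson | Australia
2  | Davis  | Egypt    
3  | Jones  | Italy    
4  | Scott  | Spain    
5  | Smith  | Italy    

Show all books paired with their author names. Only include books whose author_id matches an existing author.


INNER JOIN keeps only books rows whose author_id matches an id in authors. Walk through each book:
  - book 1 (The Old House): author_id=2 -> matches Davis
  - book 2 (Quiet Streets): author_id=NULL, no match -> dropped
  - book 3 (The Long Road): author_id=1 -> matches Nelson
  - book 4 (Falling Leaves): author_id=3 -> matches Jones
  - book 5 (Northern Lights): author_id=3 -> matches Jones
  - book 6 (Hollow Hills): author_id=4 -> matches Scott
  - book 7 (Paper Boats): author_id=5 -> matches Smith
  - book 8 (River Crossing): author_id=NULL, no match -> dropped
So 2 of 8 rows are dropped.

SQL:
SELECT a.title, b.name AS author
FROM books a
INNER JOIN authors b ON a.author_id = b.id

Result:
title           | author
----------------+-------
The Old House   | Davis 
The Long Road   | Nelson
Falling Leaves  | Jones 
Northern Lights | Jones 
Hollow Hills    | Scott 
Paper Boats     | Smith 


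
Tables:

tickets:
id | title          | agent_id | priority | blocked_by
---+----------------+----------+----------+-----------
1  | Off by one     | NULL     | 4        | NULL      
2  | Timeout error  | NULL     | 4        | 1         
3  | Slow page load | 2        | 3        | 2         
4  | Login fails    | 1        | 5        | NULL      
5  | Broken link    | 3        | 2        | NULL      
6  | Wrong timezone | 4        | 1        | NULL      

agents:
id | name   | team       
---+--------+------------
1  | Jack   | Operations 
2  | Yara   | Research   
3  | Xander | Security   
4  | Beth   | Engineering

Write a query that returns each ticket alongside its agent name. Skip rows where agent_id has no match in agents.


INNER JOIN keeps only tickets rows whose agent_id matches an id in agents. Walk through each ticket:
  - ticket 1 (Off by one): agent_id=NULL, no match -> dropped
  - ticket 2 (Timeout error): agent_id=NULL, no match -> dropped
  - ticket 3 (Slow page load): agent_id=2 -> matches Yara
  - ticket 4 (Login fails): agent_id=1 -> matches Jack
  - ticket 5 (Broken link): agent_id=3 -> matches Xander
  - ticket 6 (Wrong timezone): agent_id=4 -> matches Beth
So 2 of 6 rows are dropped.

SQL:
SELECT a.title, b.name AS agent
FROM tickets a
INNER JOIN agents b ON a.agent_id = b.id

Result:
title          | agent 
---------------+-------
Slow page load | Yara  
Login fails    | Jack  
Broken link    | Xander
Wrong timezone | Beth  


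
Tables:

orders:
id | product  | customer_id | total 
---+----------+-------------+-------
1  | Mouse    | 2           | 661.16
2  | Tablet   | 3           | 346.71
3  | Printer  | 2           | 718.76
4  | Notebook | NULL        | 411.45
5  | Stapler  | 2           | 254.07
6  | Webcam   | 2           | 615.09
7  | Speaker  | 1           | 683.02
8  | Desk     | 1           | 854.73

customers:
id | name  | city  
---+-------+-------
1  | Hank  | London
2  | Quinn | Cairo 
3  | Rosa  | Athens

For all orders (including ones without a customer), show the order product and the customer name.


LEFT JOIN keeps every row from orders (the left table); where customer_id has no match in customers, the customer columns become NULL. Walk through each order:
  - order 1 (Mouse): customer_id=2 -> matches Quinn
  - order 2 (Tablet): customer_id=3 -> matches Rosa
  - order 3 (Printer): customer_id=2 -> matches Quinn
  - order 4 (Notebook): customer_id=NULL, no match -> kept with NULL
  - order 5 (Stapler): customer_id=2 -> matches Quinn
  - order 6 (Webcam): customer_id=2 -> matches Quinn
  - order 7 (Speaker): customer_id=1 -> matches Hank
  - order 8 (Desk): customer_id=1 -> matches Hank
All 8 rows appear; 1 has NULL customer.

SQL:
SELECT a.product, b.name AS customer
FROM orders a
LEFT JOIN customers b ON a.customer_id = b.id

Result:
product  | customer
---------+---------
Mouse    | Quinn   
Tablet   | Rosa    
Printer  | Quinn   
Notebook | NULL    
Stapler  | Quinn   
Webcam   | Quinn   
Speaker  | Hank    
Desk     | Hank    


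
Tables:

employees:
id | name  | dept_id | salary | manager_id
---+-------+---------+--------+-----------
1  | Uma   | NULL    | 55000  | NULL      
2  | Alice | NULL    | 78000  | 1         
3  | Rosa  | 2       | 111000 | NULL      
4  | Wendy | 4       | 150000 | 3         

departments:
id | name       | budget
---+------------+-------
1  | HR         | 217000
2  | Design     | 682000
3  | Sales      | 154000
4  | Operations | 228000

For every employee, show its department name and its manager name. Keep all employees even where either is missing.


Two LEFT JOINs from the same base table employees: one to departments via dept_id, one to employees itself via manager_id. Both are LEFT so every employee is preserved.
Match against departments:
  - employee 1 (Uma): dept_id=NULL, no match -> kept with NULL
  - employee 2 (Alice): dept_id=NULL, no match -> kept with NULL
  - employee 3 (Rosa): dept_id=2 -> matches Design
  - employee 4 (Wendy): dept_id=4 -> matches Operations
Match against employees (self):
  - employee 1 (Uma): manager_id=NULL -> NULL
  - employee 2 (Alice): manager_id=1 -> Uma
  - employee 3 (Rosa): manager_id=NULL -> NULL
  - employee 4 (Wendy): manager_id=3 -> Rosa

SQL:
SELECT a.name, b.name AS department, c.name AS manager
FROM employees a
LEFT JOIN departments b ON a.dept_id = b.id
LEFT JOIN employees c ON a.manager_id = c.id

Result:
name  | department | manager
------+------------+--------
Uma   | NULL       | NULL   
Alice | NULL       | Uma    
Rosa  | Design     | NULL   
Wendy | Operations | Rosa   


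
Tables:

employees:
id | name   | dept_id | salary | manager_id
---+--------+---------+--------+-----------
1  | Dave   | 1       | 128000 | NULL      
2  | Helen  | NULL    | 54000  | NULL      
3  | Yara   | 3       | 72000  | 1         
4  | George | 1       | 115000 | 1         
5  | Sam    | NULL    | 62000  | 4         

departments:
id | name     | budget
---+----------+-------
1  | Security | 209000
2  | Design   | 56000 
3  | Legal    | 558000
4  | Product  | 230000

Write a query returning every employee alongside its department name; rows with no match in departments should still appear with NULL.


LEFT JOIN keeps every row from employees (the left table); where dept_id has no match in departments, the department columns become NULL. Walk through each employee:
  - employee 1 (Dave): dept_id=1 -> matches Security
  - employee 2 (Helen): dept_id=NULL, no match -> kept with NULL
  - employee 3 (Yara): dept_id=3 -> matches Legal
  - employee 4 (George): dept_id=1 -> matches Security
  - employee 5 (Sam): dept_id=NULL, no match -> kept with NULL
All 5 rows appear; 2 have NULL department.

SQL:
SELECT a.name, b.name AS department
FROM employees a
LEFT JOIN departments b ON a.dept_id = b.id

Result:
name   | department
-------+-----------
Dave   | Security  
Helen  | NULL      
Yara   | Legal     
George | Security  
Sam    | NULL      
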